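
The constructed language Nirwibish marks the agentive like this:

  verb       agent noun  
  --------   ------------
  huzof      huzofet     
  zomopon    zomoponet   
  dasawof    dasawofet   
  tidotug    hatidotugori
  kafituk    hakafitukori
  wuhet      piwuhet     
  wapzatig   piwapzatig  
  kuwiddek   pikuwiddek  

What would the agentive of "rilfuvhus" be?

harilfuvhusori

tidotug and wapzatig both end in -g yet inflect differently (hatidotugori, piwapzatig), so the final letter is not what conditions the rule; the last vowel is.
"rilfuvhus" has last vowel 'u'. The stems whose last vowel is 'u' (tidotug → hatidotugori, kafituk → hakafitukori) add ha- … -ori around the stem.
The other patterns: stems whose last vowel is 'o' add -et; stems whose last vowel is 'e' or 'i' add the prefix pi-.
So rilfuvhus → harilfuvhusori.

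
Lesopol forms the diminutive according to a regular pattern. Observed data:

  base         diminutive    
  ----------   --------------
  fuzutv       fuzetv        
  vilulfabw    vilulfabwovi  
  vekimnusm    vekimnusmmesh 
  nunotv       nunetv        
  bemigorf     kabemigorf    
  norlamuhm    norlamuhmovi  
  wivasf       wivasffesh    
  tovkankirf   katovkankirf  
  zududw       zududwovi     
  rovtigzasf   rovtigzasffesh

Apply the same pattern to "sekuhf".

wivasf and bemigorf both end in -f yet inflect differently (wivasffesh, kabemigorf), so the final letter is not what conditions the rule; the second-to-last letter is.
"sekuhf" has second-to-last letter 'h'. The one such stem in the data (norlamuhm → norlamuhmovi) adds -ovi, so the same rule applies.
The other patterns: stems whose second-to-last letter is 's' double the final consonant and add -esh; stems whose second-to-last letter is 't' change the last vowel to 'e'; stems whose second-to-last letter is 'r' add the prefix ka-.
So sekuhf → sekuhfovi.

sekuhfovi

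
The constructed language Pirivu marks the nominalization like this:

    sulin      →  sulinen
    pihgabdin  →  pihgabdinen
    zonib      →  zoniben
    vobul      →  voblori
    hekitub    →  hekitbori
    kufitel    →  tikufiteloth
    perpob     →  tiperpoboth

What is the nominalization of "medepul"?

zonib and hekitub both end in -b yet inflect differently (zoniben, hekitbori), so the final letter is not what conditions the rule; the last vowel is.
"medepul" has last vowel 'u'. The stems whose last vowel is 'u' (vobul → voblori, hekitub → hekitbori) delete the last vowel and add -ori.
So medepul → medeplori.

medeplori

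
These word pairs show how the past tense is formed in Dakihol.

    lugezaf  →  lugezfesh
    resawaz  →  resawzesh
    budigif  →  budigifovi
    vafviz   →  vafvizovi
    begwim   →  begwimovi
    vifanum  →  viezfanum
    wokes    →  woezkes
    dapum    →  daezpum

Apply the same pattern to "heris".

lugezaf and budigif both end in -f yet inflect differently (lugezfesh, budigifovi), so the final letter is not what conditions the rule; the last vowel is.
"heris" has last vowel 'i'. The stems whose last vowel is 'i' (budigif → budigifovi, vafviz → vafvizovi, begwim → begwimovi) add -ovi.
The other patterns: stems whose last vowel is 'a' delete the last vowel and add -esh; stems whose last vowel is 'e' or 'u' insert -ez- after the first vowel.
So heris → herisovi.

herisovi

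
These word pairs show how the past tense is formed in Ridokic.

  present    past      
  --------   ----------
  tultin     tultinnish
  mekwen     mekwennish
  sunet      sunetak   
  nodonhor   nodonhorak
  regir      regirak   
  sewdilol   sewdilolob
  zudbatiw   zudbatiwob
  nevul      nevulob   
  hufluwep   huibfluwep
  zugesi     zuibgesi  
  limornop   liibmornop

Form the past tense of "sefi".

mekwen and sunet both have last vowel 'e' yet inflect differently (mekwennish, sunetak), so the last vowel is not what conditions the rule; the final letter is.
"sefi" ends in -i. The one such stem in the data (zugesi → zuibgesi) inserts -ib- after the first vowel (as do hufluwep, limornop), so the same rule applies.
So sefi → seibfi.

seibfi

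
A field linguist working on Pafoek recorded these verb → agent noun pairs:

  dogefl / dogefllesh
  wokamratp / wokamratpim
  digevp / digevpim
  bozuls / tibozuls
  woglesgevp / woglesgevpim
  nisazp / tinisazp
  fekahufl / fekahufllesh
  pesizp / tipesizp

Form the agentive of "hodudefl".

digevp and pesizp both end in -p yet inflect differently (digevpim, tipesizp), so the final letter is not what conditions the rule; the second-to-last letter is.
"hodudefl" has second-to-last letter 'f'. The stems whose second-to-last letter is 'f' (dogefl → dogefllesh, fekahufl → fekahufllesh) double the final consonant and add -esh.
So hodudefl → hodudefllesh.

hodudefllesh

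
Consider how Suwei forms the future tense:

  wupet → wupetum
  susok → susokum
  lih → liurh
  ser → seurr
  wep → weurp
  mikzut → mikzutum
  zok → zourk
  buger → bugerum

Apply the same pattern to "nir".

buger and ser both end in -r yet inflect differently (bugerum, seurr), so the final letter is not what conditions the rule; the number of vowels is.
"nir" has 1 vowel. The stems with 1 vowel (lih → liurh, ser → seurr, wep → weurp) insert -ur- after the first vowel.
The other pattern: stems with 2 vowels add -um.
So nir → niurr.

niurr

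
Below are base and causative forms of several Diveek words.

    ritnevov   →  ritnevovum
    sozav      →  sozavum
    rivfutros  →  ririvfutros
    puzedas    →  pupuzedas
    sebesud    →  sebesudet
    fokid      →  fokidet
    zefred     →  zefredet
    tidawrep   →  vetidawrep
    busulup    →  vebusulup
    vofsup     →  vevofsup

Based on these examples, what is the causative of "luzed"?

ritnevov and rivfutros both have last vowel 'o' yet inflect differently (ritnevovum, ririvfutros), so the last vowel is not what conditions the rule; the final letter is.
"luzed" ends in -d. The stems ending in -d (sebesud → sebesudet, fokid → fokidet, zefred → zefredet) add -et.
The other patterns: stems ending in -v add -um; stems ending in -s repeat the first consonant+vowel as a prefix; stems ending in -p add the prefix ve-.
So luzed → luzedet.

luzedet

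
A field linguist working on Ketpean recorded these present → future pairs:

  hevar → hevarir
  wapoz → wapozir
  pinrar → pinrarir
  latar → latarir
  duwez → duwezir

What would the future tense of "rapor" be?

raporir

Every pair shown (hevar → hevarir, wapoz → wapozir, pinrar → pinrarir, …) follows the same rule: add -ir.
So rapor → raporir.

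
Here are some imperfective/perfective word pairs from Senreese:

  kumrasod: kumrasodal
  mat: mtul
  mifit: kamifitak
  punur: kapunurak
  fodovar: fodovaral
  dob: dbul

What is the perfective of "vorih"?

"vorih" has 2 vowels. The stems with 2 vowels (mifit → kamifitak, punur → kapunurak) add ka- … -ak around the stem.
The other patterns: stems with 1 vowel delete the last vowel and add -ul; stems with 3 vowels add -al.
So vorih → kavorihak.

kavorihak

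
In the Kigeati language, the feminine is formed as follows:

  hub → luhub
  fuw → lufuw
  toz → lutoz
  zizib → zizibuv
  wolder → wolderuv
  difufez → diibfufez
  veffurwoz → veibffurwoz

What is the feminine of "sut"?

"sut" has 1 vowel. The stems with 1 vowel (hub → luhub, fuw → lufuw, toz → lutoz) add the prefix lu-.
So sut → lusut.

lusut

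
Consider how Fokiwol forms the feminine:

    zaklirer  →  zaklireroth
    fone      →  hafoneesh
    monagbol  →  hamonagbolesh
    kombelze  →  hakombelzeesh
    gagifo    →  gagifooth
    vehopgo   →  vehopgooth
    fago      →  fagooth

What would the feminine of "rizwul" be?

"rizwul" ends in -l. The one such stem in the data (monagbol → hamonagbolesh) adds ha- … -esh around the stem, so the same rule applies.
So rizwul → harizwulesh.

harizwulesh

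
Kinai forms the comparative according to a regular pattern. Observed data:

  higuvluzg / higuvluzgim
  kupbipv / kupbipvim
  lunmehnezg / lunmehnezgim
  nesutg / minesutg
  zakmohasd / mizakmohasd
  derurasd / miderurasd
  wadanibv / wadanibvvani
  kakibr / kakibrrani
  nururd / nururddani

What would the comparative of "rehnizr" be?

rehnizrim

higuvluzg and nesutg both end in -g yet inflect differently (higuvluzgim, minesutg), so the final letter is not what conditions the rule; the second-to-last letter is.
"rehnizr" has second-to-last letter 'z'. The stems whose second-to-last letter is 'z' (higuvluzg → higuvluzgim, lunmehnezg → lunmehnezgim) add -im.
The other patterns: stems whose second-to-last letter is 's' or 't' add the prefix mi-; stems whose second-to-last letter is 'b' or 'r' double the final consonant and add -ani.
So rehnizr → rehnizrim.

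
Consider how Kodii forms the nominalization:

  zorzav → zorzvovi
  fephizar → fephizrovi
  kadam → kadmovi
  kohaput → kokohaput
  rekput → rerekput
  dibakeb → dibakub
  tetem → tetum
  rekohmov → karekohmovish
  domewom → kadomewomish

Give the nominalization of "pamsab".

pamsbovi

kadam and tetem both end in -m yet inflect differently (kadmovi, tetum), so the final letter is not what conditions the rule; the last vowel is.
"pamsab" has last vowel 'a'. The stems whose last vowel is 'a' (zorzav → zorzvovi, fephizar → fephizrovi, kadam → kadmovi) delete the last vowel and add -ovi.
The other patterns: stems whose last vowel is 'u' repeat the first consonant+vowel as a prefix; stems whose last vowel is 'e' change the last vowel to 'u'; stems whose last vowel is 'o' add ka- … -ish around the stem.
So pamsab → pamsbovi.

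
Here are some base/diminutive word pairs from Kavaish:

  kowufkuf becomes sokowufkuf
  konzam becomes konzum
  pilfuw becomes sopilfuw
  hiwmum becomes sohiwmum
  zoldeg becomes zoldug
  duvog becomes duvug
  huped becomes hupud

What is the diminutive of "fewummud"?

sofewummud

"fewummud" has last vowel 'u'. The stems whose last vowel is 'u' (pilfuw → sopilfuw, hiwmum → sohiwmum, kowufkuf → sokowufkuf) add the prefix so-.
The other pattern: stems whose last vowel is 'a', 'e' or 'o' change the last vowel to 'u'.
So fewummud → sofewummud.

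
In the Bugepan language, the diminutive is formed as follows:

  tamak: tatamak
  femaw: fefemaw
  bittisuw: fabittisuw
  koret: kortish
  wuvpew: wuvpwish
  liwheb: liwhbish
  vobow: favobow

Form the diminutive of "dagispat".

"dagispat" has last vowel 'a'. The stems whose last vowel is 'a' (tamak → tatamak, femaw → fefemaw) repeat the first consonant+vowel as a prefix.
The other patterns: stems whose last vowel is 'e' delete the last vowel and add -ish; stems whose last vowel is 'o' or 'u' add the prefix fa-.
So dagispat → dadagispat.

dadagispat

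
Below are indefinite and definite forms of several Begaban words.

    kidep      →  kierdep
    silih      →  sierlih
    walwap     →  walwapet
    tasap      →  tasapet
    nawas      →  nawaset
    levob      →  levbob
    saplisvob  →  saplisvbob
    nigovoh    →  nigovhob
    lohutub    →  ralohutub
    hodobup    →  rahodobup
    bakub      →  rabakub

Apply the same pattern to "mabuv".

"mabuv" has last vowel 'u'. The stems whose last vowel is 'u' (lohutub → ralohutub, hodobup → rahodobup, bakub → rabakub) add the prefix ra-.
So mabuv → ramabuv.

ramabuv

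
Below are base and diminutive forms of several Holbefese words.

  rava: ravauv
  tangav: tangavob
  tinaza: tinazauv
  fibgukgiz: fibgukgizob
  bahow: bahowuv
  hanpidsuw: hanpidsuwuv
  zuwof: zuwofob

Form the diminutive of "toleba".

rava and tangav both have last vowel 'a' yet inflect differently (ravauv, tangavob), so the last vowel is not what conditions the rule; the final letter is.
"toleba" ends in -a. The stems ending in -a (rava → ravauv, tinaza → tinazauv) add -uv.
The other pattern: stems ending in -f, -v or -z add -ob.
So toleba → tolebauv.

tolebauv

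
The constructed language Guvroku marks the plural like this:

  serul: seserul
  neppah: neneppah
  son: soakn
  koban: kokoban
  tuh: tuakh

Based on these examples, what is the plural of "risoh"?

neppah and tuh both end in -h yet inflect differently (neneppah, tuakh), so the final letter is not what conditions the rule; the number of vowels is.
"risoh" has 2 vowels. The stems with 2 vowels (serul → seserul, neppah → neneppah, koban → kokoban) repeat the first consonant+vowel as a prefix.
The other pattern: stems with 1 vowel insert -ak- after the first vowel.
So risoh → ririsoh.

ririsoh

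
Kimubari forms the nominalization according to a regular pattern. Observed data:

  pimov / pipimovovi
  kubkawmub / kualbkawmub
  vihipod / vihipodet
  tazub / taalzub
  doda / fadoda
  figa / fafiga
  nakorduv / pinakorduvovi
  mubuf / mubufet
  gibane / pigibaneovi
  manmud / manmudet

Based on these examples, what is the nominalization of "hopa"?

manmud and kubkawmub both have last vowel 'u' yet inflect differently (manmudet, kualbkawmub), so the last vowel is not what conditions the rule; the final letter is.
"hopa" ends in -a. The stems ending in -a (doda → fadoda, figa → fafiga) add the prefix fa-.
So hopa → fahopa.

fahopa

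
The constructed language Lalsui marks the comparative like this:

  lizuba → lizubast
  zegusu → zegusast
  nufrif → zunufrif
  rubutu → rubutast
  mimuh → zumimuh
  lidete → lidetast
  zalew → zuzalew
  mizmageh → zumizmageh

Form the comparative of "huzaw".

zuhuzaw

lidete and zalew both have last vowel 'e' yet inflect differently (lidetast, zuzalew), so the last vowel is not what conditions the rule; whether the stem ends in a vowel or a consonant is.
"huzaw" ends in a consonant. The stems ending in a consonant (zalew → zuzalew, nufrif → zunufrif, mizmageh → zumizmageh) add the prefix zu-.
The other pattern: stems ending in a vowel drop the final letter and add -ast.
So huzaw → zuhuzaw.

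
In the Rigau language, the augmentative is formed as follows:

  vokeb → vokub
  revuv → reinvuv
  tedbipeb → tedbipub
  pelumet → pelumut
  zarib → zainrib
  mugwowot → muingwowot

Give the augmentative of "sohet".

vokeb and zarib both end in -b yet inflect differently (vokub, zainrib), so the final letter is not what conditions the rule; the last vowel is.
"sohet" has last vowel 'e'. The stems whose last vowel is 'e' (vokeb → vokub, tedbipeb → tedbipub, pelumet → pelumut) change the last vowel to 'u'.
The other pattern: stems whose last vowel is 'i', 'o' or 'u' insert -in- after the first vowel.
So sohet → sohut.

sohut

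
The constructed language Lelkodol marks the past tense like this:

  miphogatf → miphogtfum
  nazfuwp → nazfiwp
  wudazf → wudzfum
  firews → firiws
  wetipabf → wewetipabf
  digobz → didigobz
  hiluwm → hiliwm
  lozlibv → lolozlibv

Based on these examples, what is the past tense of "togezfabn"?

wetipabf and wudazf both end in -f yet inflect differently (wewetipabf, wudzfum), so the final letter is not what conditions the rule; the second-to-last letter is.
"togezfabn" has second-to-last letter 'b'. The stems whose second-to-last letter is 'b' (digobz → didigobz, wetipabf → wewetipabf, lozlibv → lolozlibv) repeat the first consonant+vowel as a prefix.
So togezfabn → totogezfabn.

totogezfabn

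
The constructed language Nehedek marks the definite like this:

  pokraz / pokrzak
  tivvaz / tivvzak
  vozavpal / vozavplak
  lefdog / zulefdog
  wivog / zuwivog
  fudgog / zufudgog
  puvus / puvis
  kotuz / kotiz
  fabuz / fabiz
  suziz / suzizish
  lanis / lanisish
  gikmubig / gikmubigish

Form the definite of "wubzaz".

wubzzak

pokraz and kotuz both end in -z yet inflect differently (pokrzak, kotiz), so the final letter is not what conditions the rule; the last vowel is.
"wubzaz" has last vowel 'a'. The stems whose last vowel is 'a' (pokraz → pokrzak, tivvaz → tivvzak, vozavpal → vozavplak) delete the last vowel and add -ak.
The other patterns: stems whose last vowel is 'o' add the prefix zu-; stems whose last vowel is 'u' change the last vowel to 'i'; stems whose last vowel is 'i' add -ish.
So wubzaz → wubzzak.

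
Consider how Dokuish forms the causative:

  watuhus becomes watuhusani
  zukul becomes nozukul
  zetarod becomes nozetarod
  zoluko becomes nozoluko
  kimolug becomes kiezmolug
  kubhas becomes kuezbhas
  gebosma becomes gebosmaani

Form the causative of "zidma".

kubhas and watuhus both end in -s yet inflect differently (kuezbhas, watuhusani), so the final letter is not what conditions the rule; the first letter is.
"zidma" begins with z-. The stems beginning with z- (zetarod → nozetarod, zukul → nozukul, zoluko → nozoluko) add the prefix no-.
So zidma → nozidma.

nozidma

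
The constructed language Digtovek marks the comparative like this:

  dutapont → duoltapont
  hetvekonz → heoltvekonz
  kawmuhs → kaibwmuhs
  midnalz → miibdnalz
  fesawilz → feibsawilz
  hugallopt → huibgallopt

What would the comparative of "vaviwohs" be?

vaibviwohs

hetvekonz and midnalz both end in -z yet inflect differently (heoltvekonz, miibdnalz), so the final letter is not what conditions the rule; the second-to-last letter is.
"vaviwohs" has second-to-last letter 'h'. The one such stem in the data (kawmuhs → kaibwmuhs) inserts -ib- after the first vowel (as do midnalz, fesawilz), so the same rule applies.
So vaviwohs → vaibviwohs.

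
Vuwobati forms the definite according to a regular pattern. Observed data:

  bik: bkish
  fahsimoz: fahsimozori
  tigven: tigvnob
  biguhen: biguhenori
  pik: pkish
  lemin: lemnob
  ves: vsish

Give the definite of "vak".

tigven and biguhen both end in -n yet inflect differently (tigvnob, biguhenori), so the final letter is not what conditions the rule; the number of vowels is.
"vak" has 1 vowel. The stems with 1 vowel (bik → bkish, ves → vsish, pik → pkish) delete the last vowel and add -ish.
The other patterns: stems with 2 vowels delete the last vowel and add -ob; stems with 3 vowels add -ori.
So vak → vkish.

vkish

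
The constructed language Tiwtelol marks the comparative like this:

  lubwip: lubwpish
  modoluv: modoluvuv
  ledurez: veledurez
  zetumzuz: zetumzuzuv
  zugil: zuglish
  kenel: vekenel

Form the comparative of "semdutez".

vesemdutez

zugil and kenel both end in -l yet inflect differently (zuglish, vekenel), so the final letter is not what conditions the rule; the last vowel is.
"semdutez" has last vowel 'e'. The stems whose last vowel is 'e' (ledurez → veledurez, kenel → vekenel) add the prefix ve-.
The other patterns: stems whose last vowel is 'i' delete the last vowel and add -ish; stems whose last vowel is 'u' add -uv.
So semdutez → vesemdutez.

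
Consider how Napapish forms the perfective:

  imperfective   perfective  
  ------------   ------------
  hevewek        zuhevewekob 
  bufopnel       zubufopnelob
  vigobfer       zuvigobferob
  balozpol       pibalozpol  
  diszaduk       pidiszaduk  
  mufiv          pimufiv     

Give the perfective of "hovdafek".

zuhovdafekob

"hovdafek" has last vowel 'e'. The stems whose last vowel is 'e' (hevewek → zuhevewekob, bufopnel → zubufopnelob, vigobfer → zuvigobferob) add zu- … -ob around the stem.
The other pattern: stems whose last vowel is 'i', 'o' or 'u' add the prefix pi-.
So hovdafek → zuhovdafekob.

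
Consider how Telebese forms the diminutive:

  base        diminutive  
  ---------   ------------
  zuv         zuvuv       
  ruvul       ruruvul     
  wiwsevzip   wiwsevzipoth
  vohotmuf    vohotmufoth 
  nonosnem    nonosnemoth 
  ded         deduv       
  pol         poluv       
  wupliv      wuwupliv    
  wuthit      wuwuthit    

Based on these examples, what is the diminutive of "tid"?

zuv and wupliv both end in -v yet inflect differently (zuvuv, wuwupliv), so the final letter is not what conditions the rule; the number of vowels is.
"tid" has 1 vowel. The stems with 1 vowel (zuv → zuvuv, ded → deduv, pol → poluv) add -uv.
The other patterns: stems with 2 vowels repeat the first consonant+vowel as a prefix; stems with 3 vowels add -oth.
So tid → tiduv.

tiduv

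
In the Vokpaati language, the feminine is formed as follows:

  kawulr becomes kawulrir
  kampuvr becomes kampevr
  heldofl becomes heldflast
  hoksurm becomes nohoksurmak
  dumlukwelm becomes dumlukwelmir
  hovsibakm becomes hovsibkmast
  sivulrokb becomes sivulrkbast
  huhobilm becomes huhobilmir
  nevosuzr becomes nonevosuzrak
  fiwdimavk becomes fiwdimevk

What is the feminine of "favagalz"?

favagalzir

kawulr and kampuvr both end in -r yet inflect differently (kawulrir, kampevr), so the final letter is not what conditions the rule; the second-to-last letter is.
"favagalz" has second-to-last letter 'l'. The stems whose second-to-last letter is 'l' (dumlukwelm → dumlukwelmir, huhobilm → huhobilmir, kawulr → kawulrir) add -ir.
The other patterns: stems whose second-to-last letter is 'v' change the last vowel to 'e'; stems whose second-to-last letter is 'r' or 'z' add no- … -ak around the stem; stems whose second-to-last letter is 'f' or 'k' delete the last vowel and add -ast.
So favagalz → favagalzir.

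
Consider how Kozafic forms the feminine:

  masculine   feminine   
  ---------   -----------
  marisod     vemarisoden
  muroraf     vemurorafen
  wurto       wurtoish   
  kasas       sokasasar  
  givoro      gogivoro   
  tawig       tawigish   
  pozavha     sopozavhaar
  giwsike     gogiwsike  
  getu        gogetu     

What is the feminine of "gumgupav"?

gogumgupav

"gumgupav" begins with g-. The stems beginning with g- (givoro → gogivoro, getu → gogetu, giwsike → gogiwsike) add the prefix go-.
The other patterns: stems beginning with k- or p- add so- … -ar around the stem; stems beginning with m- add ve- … -en around the stem; stems beginning with t- or w- add -ish.
So gumgupav → gogumgupav.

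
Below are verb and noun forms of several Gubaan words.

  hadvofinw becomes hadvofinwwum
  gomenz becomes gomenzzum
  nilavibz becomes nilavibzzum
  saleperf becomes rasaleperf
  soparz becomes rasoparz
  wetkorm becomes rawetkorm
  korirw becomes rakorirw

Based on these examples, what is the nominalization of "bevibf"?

bevibffum

gomenz and soparz both end in -z yet inflect differently (gomenzzum, rasoparz), so the final letter is not what conditions the rule; the second-to-last letter is.
"bevibf" has second-to-last letter 'b'. The one such stem in the data (nilavibz → nilavibzzum) doubles the final consonant and adds -um (as do hadvofinw, gomenz), so the same rule applies.
So bevibf → bevibffum.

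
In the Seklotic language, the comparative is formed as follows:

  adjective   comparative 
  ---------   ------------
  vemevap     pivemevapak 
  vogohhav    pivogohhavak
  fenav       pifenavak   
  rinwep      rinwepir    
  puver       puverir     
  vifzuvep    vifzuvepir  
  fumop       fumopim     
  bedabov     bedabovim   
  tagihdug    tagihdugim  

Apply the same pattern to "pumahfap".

pipumahfapak

vemevap and rinwep both end in -p yet inflect differently (pivemevapak, rinwepir), so the final letter is not what conditions the rule; the last vowel is.
"pumahfap" has last vowel 'a'. The stems whose last vowel is 'a' (vemevap → pivemevapak, vogohhav → pivogohhavak, fenav → pifenavak) add pi- … -ak around the stem.
So pumahfap → pipumahfapak.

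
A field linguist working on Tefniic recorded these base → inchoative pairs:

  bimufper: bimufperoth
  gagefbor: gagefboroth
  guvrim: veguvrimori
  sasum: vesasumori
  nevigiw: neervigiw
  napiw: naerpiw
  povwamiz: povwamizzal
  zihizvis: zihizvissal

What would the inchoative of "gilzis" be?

gilzissal

guvrim and nevigiw both have last vowel 'i' yet inflect differently (veguvrimori, neervigiw), so the last vowel is not what conditions the rule; the final letter is.
"gilzis" ends in -s. The one such stem in the data (zihizvis → zihizvissal) doubles the final consonant and adds -al (as does povwamiz), so the same rule applies.
The other patterns: stems ending in -r add -oth; stems ending in -m add ve- … -ori around the stem; stems ending in -w insert -er- after the first vowel.
So gilzis → gilzissal.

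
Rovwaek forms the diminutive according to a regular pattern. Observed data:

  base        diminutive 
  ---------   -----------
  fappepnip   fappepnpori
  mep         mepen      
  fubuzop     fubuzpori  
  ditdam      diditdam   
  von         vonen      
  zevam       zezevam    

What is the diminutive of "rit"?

mep and fappepnip both end in -p yet inflect differently (mepen, fappepnpori), so the final letter is not what conditions the rule; the number of vowels is.
"rit" has 1 vowel. The stems with 1 vowel (von → vonen, mep → mepen) add -en.
The other patterns: stems with 2 vowels repeat the first consonant+vowel as a prefix; stems with 3 vowels delete the last vowel and add -ori.
So rit → riten.

riten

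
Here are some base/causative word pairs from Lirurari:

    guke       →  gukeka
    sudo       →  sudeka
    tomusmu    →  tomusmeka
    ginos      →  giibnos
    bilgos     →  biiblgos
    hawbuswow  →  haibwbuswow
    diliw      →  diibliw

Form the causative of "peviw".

"peviw" ends in a consonant. The stems ending in a consonant (ginos → giibnos, bilgos → biiblgos, hawbuswow → haibwbuswow) insert -ib- after the first vowel.
The other pattern: stems ending in a vowel drop the final letter and add -eka.
So peviw → peibviw.

peibviw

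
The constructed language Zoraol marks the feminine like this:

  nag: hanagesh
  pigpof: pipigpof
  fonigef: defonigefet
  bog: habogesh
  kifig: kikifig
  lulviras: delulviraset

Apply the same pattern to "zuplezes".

dezuplezeset

nag and kifig both end in -g yet inflect differently (hanagesh, kikifig), so the final letter is not what conditions the rule; the number of vowels is.
"zuplezes" has 3 vowels. The stems with 3 vowels (fonigef → defonigefet, lulviras → delulviraset) add de- … -et around the stem.
The other patterns: stems with 1 vowel add ha- … -esh around the stem; stems with 2 vowels repeat the first consonant+vowel as a prefix.
So zuplezes → dezuplezeset.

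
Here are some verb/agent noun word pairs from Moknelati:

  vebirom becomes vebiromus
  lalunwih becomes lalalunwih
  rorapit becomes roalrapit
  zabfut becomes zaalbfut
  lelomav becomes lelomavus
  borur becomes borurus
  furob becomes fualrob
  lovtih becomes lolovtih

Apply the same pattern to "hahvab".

haalhvab

rorapit and lalunwih both have last vowel 'i' yet inflect differently (roalrapit, lalalunwih), so the last vowel is not what conditions the rule; the final letter is.
"hahvab" ends in -b. The one such stem in the data (furob → fualrob) inserts -al- after the first vowel (as do rorapit, zabfut), so the same rule applies.
The other patterns: stems ending in -h repeat the first consonant+vowel as a prefix; stems ending in -m, -r or -v add -us.
So hahvab → haalhvab.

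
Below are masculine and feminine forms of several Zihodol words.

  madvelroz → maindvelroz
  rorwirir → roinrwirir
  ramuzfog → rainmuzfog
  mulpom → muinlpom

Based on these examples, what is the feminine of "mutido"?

muintido

Every pair shown (madvelroz → maindvelroz, rorwirir → roinrwirir, ramuzfog → rainmuzfog, …) follows the same rule: insert -in- after the first vowel.
So mutido → muintido.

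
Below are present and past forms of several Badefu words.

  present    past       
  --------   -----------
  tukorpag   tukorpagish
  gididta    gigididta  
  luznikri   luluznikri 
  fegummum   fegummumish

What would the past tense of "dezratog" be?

"dezratog" ends in a consonant. The stems ending in a consonant (tukorpag → tukorpagish, fegummum → fegummumish) add -ish.
The other pattern: stems ending in a vowel repeat the first consonant+vowel as a prefix.
So dezratog → dezratogish.

dezratogish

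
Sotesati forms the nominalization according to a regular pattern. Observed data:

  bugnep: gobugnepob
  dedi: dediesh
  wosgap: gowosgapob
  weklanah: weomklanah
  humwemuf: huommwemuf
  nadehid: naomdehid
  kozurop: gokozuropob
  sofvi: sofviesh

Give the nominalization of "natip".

gonatipob

wosgap and weklanah both have last vowel 'a' yet inflect differently (gowosgapob, weomklanah), so the last vowel is not what conditions the rule; the final letter is.
"natip" ends in -p. The stems ending in -p (wosgap → gowosgapob, kozurop → gokozuropob, bugnep → gobugnepob) add go- … -ob around the stem.
The other patterns: stems ending in -i add -esh; stems ending in -d, -f or -h insert -om- after the first vowel.
So natip → gonatipob.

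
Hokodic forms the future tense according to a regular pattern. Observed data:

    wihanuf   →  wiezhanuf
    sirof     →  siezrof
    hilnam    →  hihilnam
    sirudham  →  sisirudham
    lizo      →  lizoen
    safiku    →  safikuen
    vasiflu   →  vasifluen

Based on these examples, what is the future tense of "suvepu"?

suvepuen

sirof and lizo both have last vowel 'o' yet inflect differently (siezrof, lizoen), so the last vowel is not what conditions the rule; the final letter is.
"suvepu" ends in -u. The stems ending in -u (safiku → safikuen, vasiflu → vasifluen) add -en.
The other patterns: stems ending in -f insert -ez- after the first vowel; stems ending in -m repeat the first consonant+vowel as a prefix.
So suvepu → suvepuen.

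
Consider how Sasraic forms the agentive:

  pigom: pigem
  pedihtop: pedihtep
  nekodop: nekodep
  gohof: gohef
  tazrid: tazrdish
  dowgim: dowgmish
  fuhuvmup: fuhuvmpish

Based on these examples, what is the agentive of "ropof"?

pigom and dowgim both end in -m yet inflect differently (pigem, dowgmish), so the final letter is not what conditions the rule; the last vowel is.
"ropof" has last vowel 'o'. The stems whose last vowel is 'o' (pigom → pigem, pedihtop → pedihtep, nekodop → nekodep) change the last vowel to 'e'.
The other pattern: stems whose last vowel is 'i' or 'u' delete the last vowel and add -ish.
So ropof → ropef.

ropef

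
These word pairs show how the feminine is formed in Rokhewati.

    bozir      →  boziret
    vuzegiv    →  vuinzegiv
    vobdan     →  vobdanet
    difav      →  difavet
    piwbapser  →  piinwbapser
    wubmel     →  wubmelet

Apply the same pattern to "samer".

difav and vuzegiv both end in -v yet inflect differently (difavet, vuinzegiv), so the final letter is not what conditions the rule; the number of vowels is.
"samer" has 2 vowels. The stems with 2 vowels (wubmel → wubmelet, vobdan → vobdanet, bozir → boziret) add -et.
The other pattern: stems with 3 vowels insert -in- after the first vowel.
So samer → sameret.

sameret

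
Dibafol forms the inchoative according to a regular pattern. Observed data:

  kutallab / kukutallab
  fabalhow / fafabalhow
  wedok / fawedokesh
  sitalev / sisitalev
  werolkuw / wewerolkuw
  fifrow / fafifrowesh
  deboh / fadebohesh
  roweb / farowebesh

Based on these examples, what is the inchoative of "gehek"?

"gehek" has 2 vowels. The stems with 2 vowels (fifrow → fafifrowesh, wedok → fawedokesh, deboh → fadebohesh) add fa- … -esh around the stem.
So gehek → fagehekesh.

fagehekesh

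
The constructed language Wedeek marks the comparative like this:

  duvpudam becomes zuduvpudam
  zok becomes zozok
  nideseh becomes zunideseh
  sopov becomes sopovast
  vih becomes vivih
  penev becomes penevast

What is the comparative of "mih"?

mimih

"mih" has 1 vowel. The stems with 1 vowel (vih → vivih, zok → zozok) repeat the first consonant+vowel as a prefix.
So mih → mimih.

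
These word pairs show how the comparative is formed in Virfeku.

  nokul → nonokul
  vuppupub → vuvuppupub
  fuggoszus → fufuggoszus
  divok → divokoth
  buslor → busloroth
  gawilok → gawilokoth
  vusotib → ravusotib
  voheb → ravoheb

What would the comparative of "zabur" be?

"zabur" has last vowel 'u'. The stems whose last vowel is 'u' (nokul → nonokul, vuppupub → vuvuppupub, fuggoszus → fufuggoszus) repeat the first consonant+vowel as a prefix.
So zabur → zazabur.

zazabur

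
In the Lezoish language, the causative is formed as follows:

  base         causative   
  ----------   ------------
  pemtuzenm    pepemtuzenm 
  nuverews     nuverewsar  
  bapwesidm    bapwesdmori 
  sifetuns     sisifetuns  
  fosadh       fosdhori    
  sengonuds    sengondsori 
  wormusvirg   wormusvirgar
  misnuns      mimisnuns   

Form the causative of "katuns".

kakatuns

"katuns" has second-to-last letter 'n'. The stems whose second-to-last letter is 'n' (sifetuns → sisifetuns, misnuns → mimisnuns, pemtuzenm → pepemtuzenm) repeat the first consonant+vowel as a prefix.
So katuns → kakatuns.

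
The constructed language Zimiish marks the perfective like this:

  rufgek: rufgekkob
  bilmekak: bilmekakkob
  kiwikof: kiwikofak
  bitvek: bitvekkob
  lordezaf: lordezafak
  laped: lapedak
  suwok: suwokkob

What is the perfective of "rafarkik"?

rafarkikkob

"rafarkik" ends in -k. The stems ending in -k (bitvek → bitvekkob, bilmekak → bilmekakkob, rufgek → rufgekkob) double the final consonant and add -ob.
The other pattern: stems ending in -d or -f add -ak.
So rafarkik → rafarkikkob.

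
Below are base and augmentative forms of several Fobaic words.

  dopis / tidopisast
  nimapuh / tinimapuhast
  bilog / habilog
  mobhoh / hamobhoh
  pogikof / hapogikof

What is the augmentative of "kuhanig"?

mobhoh and nimapuh both end in -h yet inflect differently (hamobhoh, tinimapuhast), so the final letter is not what conditions the rule; the last vowel is.
"kuhanig" has last vowel 'i'. The one such stem in the data (dopis → tidopisast) adds ti- … -ast around the stem, so the same rule applies.
So kuhanig → tikuhanigast.

tikuhanigast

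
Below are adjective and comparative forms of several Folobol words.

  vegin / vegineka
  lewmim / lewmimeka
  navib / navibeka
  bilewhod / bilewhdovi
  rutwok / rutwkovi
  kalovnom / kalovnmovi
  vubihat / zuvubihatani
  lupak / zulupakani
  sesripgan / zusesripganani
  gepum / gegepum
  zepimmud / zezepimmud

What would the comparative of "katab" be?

zukatabani

lewmim and kalovnom both end in -m yet inflect differently (lewmimeka, kalovnmovi), so the final letter is not what conditions the rule; the last vowel is.
"katab" has last vowel 'a'. The stems whose last vowel is 'a' (vubihat → zuvubihatani, lupak → zulupakani, sesripgan → zusesripganani) add zu- … -ani around the stem.
The other patterns: stems whose last vowel is 'i' add -eka; stems whose last vowel is 'o' delete the last vowel and add -ovi; stems whose last vowel is 'u' repeat the first consonant+vowel as a prefix.
So katab → zukatabani.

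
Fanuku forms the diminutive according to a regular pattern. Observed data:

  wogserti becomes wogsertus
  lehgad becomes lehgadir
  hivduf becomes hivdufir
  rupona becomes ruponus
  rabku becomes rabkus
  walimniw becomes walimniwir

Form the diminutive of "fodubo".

walimniw and wogserti both have last vowel 'i' yet inflect differently (walimniwir, wogsertus), so the last vowel is not what conditions the rule; whether the stem ends in a vowel or a consonant is.
"fodubo" ends in a vowel. The stems ending in a vowel (wogserti → wogsertus, rupona → ruponus, rabku → rabkus) drop the final letter and add -us.
So fodubo → fodubus.

fodubus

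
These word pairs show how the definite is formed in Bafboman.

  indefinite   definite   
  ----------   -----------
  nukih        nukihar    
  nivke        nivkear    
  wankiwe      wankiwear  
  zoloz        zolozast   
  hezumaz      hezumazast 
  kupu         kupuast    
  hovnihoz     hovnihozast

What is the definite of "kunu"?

kunuast

nukih and zoloz both have 2 vowels yet inflect differently (nukihar, zolozast), so the number of vowels is not what conditions the rule; the final letter is.
"kunu" ends in -u. The one such stem in the data (kupu → kupuast) adds -ast, so the same rule applies.
So kunu → kunuast.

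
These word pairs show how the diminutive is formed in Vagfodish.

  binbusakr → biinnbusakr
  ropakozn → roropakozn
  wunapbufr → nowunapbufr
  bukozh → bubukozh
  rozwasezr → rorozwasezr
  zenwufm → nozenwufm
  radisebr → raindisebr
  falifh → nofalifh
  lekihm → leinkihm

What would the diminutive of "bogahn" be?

boingahn

wunapbufr and rozwasezr both end in -r yet inflect differently (nowunapbufr, rorozwasezr), so the final letter is not what conditions the rule; the second-to-last letter is.
"bogahn" has second-to-last letter 'h'. The one such stem in the data (lekihm → leinkihm) inserts -in- after the first vowel (as do radisebr, binbusakr), so the same rule applies.
The other patterns: stems whose second-to-last letter is 'f' add the prefix no-; stems whose second-to-last letter is 'z' repeat the first consonant+vowel as a prefix.
So bogahn → boingahn.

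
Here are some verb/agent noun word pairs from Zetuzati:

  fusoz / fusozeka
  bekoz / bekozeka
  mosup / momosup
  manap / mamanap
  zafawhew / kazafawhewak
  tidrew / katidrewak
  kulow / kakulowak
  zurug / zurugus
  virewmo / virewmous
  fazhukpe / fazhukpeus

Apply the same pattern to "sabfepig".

sabfepigus

fusoz and kulow both have last vowel 'o' yet inflect differently (fusozeka, kakulowak), so the last vowel is not what conditions the rule; the final letter is.
"sabfepig" ends in -g. The one such stem in the data (zurug → zurugus) adds -us, so the same rule applies.
The other patterns: stems ending in -z add -eka; stems ending in -p repeat the first consonant+vowel as a prefix; stems ending in -w add ka- … -ak around the stem.
So sabfepig → sabfepigus.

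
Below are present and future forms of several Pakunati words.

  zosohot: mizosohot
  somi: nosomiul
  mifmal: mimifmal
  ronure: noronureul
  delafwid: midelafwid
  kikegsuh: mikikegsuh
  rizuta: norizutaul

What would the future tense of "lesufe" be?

"lesufe" ends in a vowel. The stems ending in a vowel (rizuta → norizutaul, ronure → noronureul, somi → nosomiul) add no- … -ul around the stem.
The other pattern: stems ending in a consonant add the prefix mi-.
So lesufe → nolesufeul.

nolesufeul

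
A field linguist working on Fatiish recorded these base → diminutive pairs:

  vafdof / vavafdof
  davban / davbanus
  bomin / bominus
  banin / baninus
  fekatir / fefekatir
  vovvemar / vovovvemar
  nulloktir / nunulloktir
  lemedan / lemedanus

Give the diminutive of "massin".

"massin" ends in -n. The stems ending in -n (banin → baninus, lemedan → lemedanus, davban → davbanus) add -us.
The other pattern: stems ending in -f or -r repeat the first consonant+vowel as a prefix.
So massin → massinus.

massinus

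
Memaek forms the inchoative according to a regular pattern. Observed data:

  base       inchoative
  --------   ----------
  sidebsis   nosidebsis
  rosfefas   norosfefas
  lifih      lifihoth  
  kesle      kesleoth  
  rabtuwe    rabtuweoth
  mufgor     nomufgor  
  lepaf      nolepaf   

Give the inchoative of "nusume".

nusumeoth

"nusume" ends in -e. The stems ending in -e (rabtuwe → rabtuweoth, kesle → kesleoth) add -oth.
So nusume → nusumeoth.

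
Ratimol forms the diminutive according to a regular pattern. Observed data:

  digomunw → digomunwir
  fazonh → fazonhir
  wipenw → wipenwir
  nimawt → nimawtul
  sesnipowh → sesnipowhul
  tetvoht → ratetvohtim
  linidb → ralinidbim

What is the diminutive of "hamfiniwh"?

hamfiniwhul

fazonh and sesnipowh both end in -h yet inflect differently (fazonhir, sesnipowhul), so the final letter is not what conditions the rule; the second-to-last letter is.
"hamfiniwh" has second-to-last letter 'w'. The stems whose second-to-last letter is 'w' (nimawt → nimawtul, sesnipowh → sesnipowhul) add -ul.
The other patterns: stems whose second-to-last letter is 'n' add -ir; stems whose second-to-last letter is 'd' or 'h' add ra- … -im around the stem.
So hamfiniwh → hamfiniwhul.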